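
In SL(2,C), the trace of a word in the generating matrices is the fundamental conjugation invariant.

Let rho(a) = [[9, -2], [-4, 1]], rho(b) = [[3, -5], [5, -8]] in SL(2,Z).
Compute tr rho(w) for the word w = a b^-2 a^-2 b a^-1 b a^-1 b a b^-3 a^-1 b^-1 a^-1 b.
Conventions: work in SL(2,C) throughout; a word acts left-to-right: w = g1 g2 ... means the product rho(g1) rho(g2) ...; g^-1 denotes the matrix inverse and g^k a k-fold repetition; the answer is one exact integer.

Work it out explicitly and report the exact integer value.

rho(a) = [[9, -2], [-4, 1]]
... * rho(b^-1) = [[-8, 5], [-5, 3]]  ->  [[-62, 39], [27, -17]]
... * rho(b^-1) = [[-8, 5], [-5, 3]]  ->  [[301, -193], [-131, 84]]
... * rho(a^-1) = [[1, 2], [4, 9]]  ->  [[-471, -1135], [205, 494]]
... * rho(a^-1) = [[1, 2], [4, 9]]  ->  [[-5011, -11157], [2181, 4856]]
... * rho(b) = [[3, -5], [5, -8]]  ->  [[-70818, 114311], [30823, -49753]]
... * rho(a^-1) = [[1, 2], [4, 9]]  ->  [[386426, 887163], [-168189, -386131]]
... * rho(b) = [[3, -5], [5, -8]]  ->  [[5595093, -9029434], [-2435222, 3929993]]
... * rho(a^-1) = [[1, 2], [4, 9]]  ->  [[-30522643, -70074720], [13284750, 30499493]]
... * rho(b) = [[3, -5], [5, -8]]  ->  [[-441941529, 713210975], [192351715, -310419694]]
... * rho(a) = [[9, -2], [-4, 1]]  ->  [[-6830317661, 1597094033], [2972844211, -695123124]]
... * rho(b^-1) = [[-8, 5], [-5, 3]]  ->  [[46657071123, -29360306206], [-20307138068, 12778851683]]
... * rho(b^-1) = [[-8, 5], [-5, 3]]  ->  [[-226455037954, 145204436997], [98562846129, -63199135291]]
... * rho(b^-1) = [[-8, 5], [-5, 3]]  ->  [[1085618118647, -696661878779], [-472507092577, 303216824772]]
... * rho(a^-1) = [[1, 2], [4, 9]]  ->  [[-1701029396469, -4098720671717], [740360206511, 1783937237794]]
... * rho(b^-1) = [[-8, 5], [-5, 3]]  ->  [[34101838530337, -20801308997496], [-14842567841058, 9053612745937]]
... * rho(a^-1) = [[1, 2], [4, 9]]  ->  [[-49103397459647, -119008103916790], [21371883142690, 51797379031317]]
... * rho(b) = [[3, -5], [5, -8]]  ->  [[-742350711962891, 1197581818632555], [323102544584655, -521238447963986]]
tr = -742350711962891 + -521238447963986 = -1263589159926877

-1263589159926877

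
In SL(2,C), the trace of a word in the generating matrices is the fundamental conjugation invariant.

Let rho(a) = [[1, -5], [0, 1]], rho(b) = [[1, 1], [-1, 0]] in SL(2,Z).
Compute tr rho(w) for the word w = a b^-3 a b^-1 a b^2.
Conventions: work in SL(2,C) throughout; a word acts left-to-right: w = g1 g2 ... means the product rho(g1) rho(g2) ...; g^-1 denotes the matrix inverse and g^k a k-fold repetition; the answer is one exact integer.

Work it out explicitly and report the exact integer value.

rho(a) = [[1, -5], [0, 1]]
... * rho(b^-1) = [[0, -1], [1, 1]]  ->  [[-5, -6], [1, 1]]
... * rho(b^-1) = [[0, -1], [1, 1]]  ->  [[-6, -1], [1, 0]]
... * rho(b^-1) = [[0, -1], [1, 1]]  ->  [[-1, 5], [0, -1]]
... * rho(a) = [[1, -5], [0, 1]]  ->  [[-1, 10], [0, -1]]
... * rho(b^-1) = [[0, -1], [1, 1]]  ->  [[10, 11], [-1, -1]]
... * rho(a) = [[1, -5], [0, 1]]  ->  [[10, -39], [-1, 4]]
... * rho(b) = [[1, 1], [-1, 0]]  ->  [[49, 10], [-5, -1]]
... * rho(b) = [[1, 1], [-1, 0]]  ->  [[39, 49], [-4, -5]]
tr = 39 + -5 = 34

34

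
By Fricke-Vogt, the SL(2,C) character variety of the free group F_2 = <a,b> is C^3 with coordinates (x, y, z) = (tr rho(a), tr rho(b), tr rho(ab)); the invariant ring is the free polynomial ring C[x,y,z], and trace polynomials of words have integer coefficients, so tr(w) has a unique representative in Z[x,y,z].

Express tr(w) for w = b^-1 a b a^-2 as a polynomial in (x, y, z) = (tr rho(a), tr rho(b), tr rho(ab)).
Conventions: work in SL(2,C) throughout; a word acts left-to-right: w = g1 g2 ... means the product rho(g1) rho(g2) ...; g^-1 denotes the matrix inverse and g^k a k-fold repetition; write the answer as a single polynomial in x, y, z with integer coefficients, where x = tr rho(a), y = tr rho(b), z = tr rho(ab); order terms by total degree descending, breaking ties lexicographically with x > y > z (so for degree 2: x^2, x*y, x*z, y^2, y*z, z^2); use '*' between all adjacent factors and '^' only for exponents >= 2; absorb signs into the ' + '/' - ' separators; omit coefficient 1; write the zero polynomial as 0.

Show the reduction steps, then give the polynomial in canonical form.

-x^2*y*z + x^3 + x*y^2 + x*z^2 - 3*x

use: trace(b a^-1) = trace(b) trace(a) - trace(b a)  (eliminate a^-1) = x*y - z
trace(b a b) = trace(b) trace(a b) - trace(a)  (reduce the b square) = y*z - x
trace(b a b a) = trace(a b) trace(a b) - trace(1)  (split on a) = z^2 - 2
trace(b a b a^-1) = trace(b a b) trace(a) - trace(b a b a)  (eliminate a^-1) = x*y*z - x^2 - z^2 + 2
trace(a b a^-2 b) = trace(b a b a^-1) trace(a) - trace(b a b)  (eliminate a^-1) = x^2*y*z - x^3 - x*z^2 - y*z + 3*x
trace(b^-1 a b a^-2) = trace(a b a^-2) trace(b) - trace(a b a^-2 b)  (eliminate b^-1) = -x^2*y*z + x^3 + x*y^2 + x*z^2 - 3*x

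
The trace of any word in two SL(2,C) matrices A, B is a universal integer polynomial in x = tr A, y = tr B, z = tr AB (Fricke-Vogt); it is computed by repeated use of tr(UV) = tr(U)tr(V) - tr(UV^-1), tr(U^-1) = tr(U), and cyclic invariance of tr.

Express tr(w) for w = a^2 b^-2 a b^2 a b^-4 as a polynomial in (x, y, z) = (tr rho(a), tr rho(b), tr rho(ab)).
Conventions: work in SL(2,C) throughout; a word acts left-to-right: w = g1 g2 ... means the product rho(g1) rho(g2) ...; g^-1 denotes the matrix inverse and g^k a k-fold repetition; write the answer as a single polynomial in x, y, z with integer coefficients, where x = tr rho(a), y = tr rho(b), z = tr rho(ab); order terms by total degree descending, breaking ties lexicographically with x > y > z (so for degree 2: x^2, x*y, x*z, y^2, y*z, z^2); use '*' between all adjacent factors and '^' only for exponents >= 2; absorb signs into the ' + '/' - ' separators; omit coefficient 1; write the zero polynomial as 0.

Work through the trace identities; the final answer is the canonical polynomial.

x^3*y^7*z - x^4*y^6 - x^2*y^8 - 2*x^2*y^6*z^2 - 2*x^3*y^5*z + x*y^5*z^3 + 4*x^4*y^4 + 8*x^2*y^6 + 5*x^2*y^4*z^2 + y^8 + y^6*z^2 - 2*x^3*y^3*z - 2*x*y^5*z - 2*x*y^3*z^3 - 4*x^4*y^2 - 20*x^2*y^4 - x^2*y^2*z^2 - 8*y^6 - 4*y^4*z^2 + 2*x^3*y*z + 7*x*y^3*z + x^4 + 17*x^2*y^2 + 20*y^4 + 3*y^2*z^2 - 4*x*y*z - 4*x^2 - 16*y^2 + 2

tr(a^2 b) = tr(a) tr(b a) - tr(b)  (reduce the a square) = x*z - y
tr(a^2) = tr(a) tr(a) - tr(1)  (reduce the a square) = x^2 - 2
so tr(a b^2 a) = tr(b) tr(a^2 b) - tr(a^2)  (reduce the b square) = x*y*z - x^2 - y^2 + 2
reduce: tr(a b^2) = tr(b) tr(a b) - tr(a)  (reduce the b square) = y*z - x
so tr(b^2 a^3) = tr(a) tr(a b^2 a) - tr(a b^2)  (reduce the a square) = x^2*y*z - x^3 - x*y^2 - y*z + 3*x
reduce: tr(a b^2 a^3) = tr(a) tr(b^2 a^3) - tr(b^2 a^2)  (reduce the a square) = x^3*y*z - x^4 - x^2*y^2 - 2*x*y*z + 4*x^2 + y^2 - 2
tr(b a b a) = tr(b a) tr(b a) - tr(1)  (split on b) = z^2 - 2
reduce: tr(b a b a^2) = tr(a) tr(b a b a) - tr(b a b)  (reduce the a square) = x*z^2 - y*z - x
so tr(a^3 b a b) = tr(a) tr(b a b a^2) - tr(b a b a)  (reduce the a square) = x^2*z^2 - x*y*z - x^2 - z^2 + 2
so tr(a b a^2) = tr(a) tr(a b a) - tr(a b)  (reduce the a square) = x^2*z - x*y - z
tr(a^3 b a) = tr(a) tr(a b a^2) - tr(a b a)  (reduce the a square) = x^3*z - x^2*y - 2*x*z + y
reduce: tr(a b^2 a^3 b) = tr(b) tr(a^3 b a b) - tr(a^3 b a)  (reduce the b square) = x^2*y*z^2 - x^3*z - x*y^2*z - y*z^2 + 2*x*z + y
tr(a b^2 a^3 b^-1) = tr(a b^2 a^3) tr(b) - tr(a b^2 a^3 b)  (eliminate b^-1) = x^3*y^2*z - x^4*y - x^2*y^3 - x^2*y*z^2 + x^3*z - x*y^2*z + 4*x^2*y + y^3 + y*z^2 - 2*x*z - 3*y
reduce: tr(a^2 b^-2 a b^2 a) = tr(a b^2 a^3 b^-1) tr(b) - tr(a b^2 a^3)  (eliminate b^-1) = x^3*y^3*z - x^4*y^2 - x^2*y^4 - x^2*y^2*z^2 - x*y^3*z + x^4 + 5*x^2*y^2 + y^4 + y^2*z^2 - 4*x^2 - 4*y^2 + 2
tr(a b^2 a b a) = tr(b) tr(a b a^2 b) - tr(a b a^2)  (reduce the b square) = x*y*z^2 - x^2*z - y^2*z + z
tr(a b^2 a b) = tr(b) tr(a b a b) - tr(a b a)  (reduce the b square) = y*z^2 - x*z - y
so tr(a b^2 a b a^2) = tr(a) tr(a b^2 a b a) - tr(a b^2 a b)  (reduce the a square) = x^2*y*z^2 - x^3*z - x*y^2*z - y*z^2 + 2*x*z + y
tr(b a b a b a) = tr(a b a b) tr(a b) - tr(b a)  (split on a) = z^3 - 3*z
tr(a b a^2 b a b) = tr(a) tr(b a b a b a) - tr(b a b a b)  (reduce the a square) = x*z^3 - y*z^2 - 2*x*z + y
reduce: tr(a b a^2 b a) = tr(a) tr(b a^2 b a) - tr(b a^2 b)  (reduce the a square) = x^2*z^2 - 2*x*y*z + y^2 - 2
so tr(a b^2 a b a^2 b) = tr(b) tr(a b a^2 b a b) - tr(a b a^2 b a)  (reduce the b square) = x*y*z^3 - x^2*z^2 - y^2*z^2 + 2
so tr(a b^2 a b a^2 b^-1) = tr(a b^2 a b a^2) tr(b) - tr(a b^2 a b a^2 b)  (eliminate b^-1) = x^2*y^2*z^2 - x^3*y*z - x*y^3*z - x*y*z^3 + x^2*z^2 + 2*x*y*z + y^2 - 2
reduce: tr(a^2 b^-2 a b^2 a b) = tr(a b^2 a b a^2 b^-1) tr(b) - tr(a b^2 a b a^2)  (eliminate b^-1) = x^2*y^3*z^2 - x^3*y^2*z - x*y^4*z - x*y^2*z^3 + x^3*z + 3*x*y^2*z + y^3 + y*z^2 - 2*x*z - 3*y
tr(a^2 b^-2 a b^2 a b^-1) = tr(a^2 b^-2 a b^2 a) tr(b) - tr(a^2 b^-2 a b^2 a b)  (eliminate b^-1) = x^3*y^4*z - x^4*y^3 - x^2*y^5 - 2*x^2*y^3*z^2 + x^3*y^2*z + x*y^2*z^3 + x^4*y + 5*x^2*y^3 + y^5 + y^3*z^2 - x^3*z - 3*x*y^2*z - 4*x^2*y - 5*y^3 - y*z^2 + 2*x*z + 5*y
tr(b^-2 a^2 b^-2 a b^2 a) = tr(a^2 b^-2 a b^2 a b^-1) tr(b) - tr(a^2 b^-2 a b^2 a)  (eliminate b^-1) = x^3*y^5*z - x^4*y^4 - x^2*y^6 - 2*x^2*y^4*z^2 + x*y^3*z^3 + 2*x^4*y^2 + 6*x^2*y^4 + x^2*y^2*z^2 + y^6 + y^4*z^2 - x^3*y*z - 2*x*y^3*z - x^4 - 9*x^2*y^2 - 6*y^4 - 2*y^2*z^2 + 2*x*y*z + 4*x^2 + 9*y^2 - 2
reduce: tr(b^-3 a^2 b^-2 a b^2 a) = tr(b^-2 a^2 b^-2 a b^2 a) tr(b) - tr(b^-2 a^2 b^-2 a b^2 a b)  (eliminate b^-1) = x^3*y^6*z - x^4*y^5 - x^2*y^7 - 2*x^2*y^5*z^2 - x^3*y^4*z + x*y^4*z^3 + 3*x^4*y^3 + 7*x^2*y^5 + 3*x^2*y^3*z^2 + y^7 + y^5*z^2 - 2*x^3*y^2*z - 2*x*y^4*z - x*y^2*z^3 - 2*x^4*y - 14*x^2*y^3 - 7*y^5 - 3*y^3*z^2 + x^3*z + 5*x*y^2*z + 8*x^2*y + 14*y^3 + y*z^2 - 2*x*z - 7*y
tr(a^2 b^-2 a b^2 a b^-4) = tr(b^-3 a^2 b^-2 a b^2 a) tr(b) - tr(b^-3 a^2 b^-2 a b^2 a b)  (eliminate b^-1) = x^3*y^7*z - x^4*y^6 - x^2*y^8 - 2*x^2*y^6*z^2 - 2*x^3*y^5*z + x*y^5*z^3 + 4*x^4*y^4 + 8*x^2*y^6 + 5*x^2*y^4*z^2 + y^8 + y^6*z^2 - 2*x^3*y^3*z - 2*x*y^5*z - 2*x*y^3*z^3 - 4*x^4*y^2 - 20*x^2*y^4 - x^2*y^2*z^2 - 8*y^6 - 4*y^4*z^2 + 2*x^3*y*z + 7*x*y^3*z + x^4 + 17*x^2*y^2 + 20*y^4 + 3*y^2*z^2 - 4*x*y*z - 4*x^2 - 16*y^2 + 2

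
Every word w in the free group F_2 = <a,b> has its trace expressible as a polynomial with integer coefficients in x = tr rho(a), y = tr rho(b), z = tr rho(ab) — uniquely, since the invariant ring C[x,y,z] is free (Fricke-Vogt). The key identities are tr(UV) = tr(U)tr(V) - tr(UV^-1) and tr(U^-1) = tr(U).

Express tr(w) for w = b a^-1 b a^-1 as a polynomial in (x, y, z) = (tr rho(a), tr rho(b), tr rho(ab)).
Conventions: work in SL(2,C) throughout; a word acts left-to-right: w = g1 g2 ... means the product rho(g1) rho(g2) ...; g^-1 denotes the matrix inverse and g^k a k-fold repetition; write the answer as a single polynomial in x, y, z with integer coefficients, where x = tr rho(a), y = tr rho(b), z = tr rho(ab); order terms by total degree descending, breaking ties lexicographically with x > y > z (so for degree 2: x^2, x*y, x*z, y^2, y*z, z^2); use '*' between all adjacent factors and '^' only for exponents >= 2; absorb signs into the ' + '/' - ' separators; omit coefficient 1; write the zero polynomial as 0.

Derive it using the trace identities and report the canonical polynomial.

tr(b^2) = tr(b) * tr(b) - tr(1) = y^2 - 2
use: tr(b^2 a) = tr(b) * tr(a b) - tr(a) = y*z - x
use: tr(b a^-1 b) = tr(b^2) * tr(a) - tr(b^2 a) = x*y^2 - y*z - x
use: tr(b a b a) = tr(a b) * tr(a b) - tr(1)   [split at repeated a] = z^2 - 2
apply: tr(b a^-1 b a) = tr(b a b) * tr(a) - tr(b a b a) = x*y*z - x^2 - z^2 + 2
tr(b a^-1 b a^-1) = tr(b a^-1 b) * tr(a) - tr(b a^-1 b a) = x^2*y^2 - 2*x*y*z + z^2 - 2

x^2*y^2 - 2*x*y*z + z^2 - 2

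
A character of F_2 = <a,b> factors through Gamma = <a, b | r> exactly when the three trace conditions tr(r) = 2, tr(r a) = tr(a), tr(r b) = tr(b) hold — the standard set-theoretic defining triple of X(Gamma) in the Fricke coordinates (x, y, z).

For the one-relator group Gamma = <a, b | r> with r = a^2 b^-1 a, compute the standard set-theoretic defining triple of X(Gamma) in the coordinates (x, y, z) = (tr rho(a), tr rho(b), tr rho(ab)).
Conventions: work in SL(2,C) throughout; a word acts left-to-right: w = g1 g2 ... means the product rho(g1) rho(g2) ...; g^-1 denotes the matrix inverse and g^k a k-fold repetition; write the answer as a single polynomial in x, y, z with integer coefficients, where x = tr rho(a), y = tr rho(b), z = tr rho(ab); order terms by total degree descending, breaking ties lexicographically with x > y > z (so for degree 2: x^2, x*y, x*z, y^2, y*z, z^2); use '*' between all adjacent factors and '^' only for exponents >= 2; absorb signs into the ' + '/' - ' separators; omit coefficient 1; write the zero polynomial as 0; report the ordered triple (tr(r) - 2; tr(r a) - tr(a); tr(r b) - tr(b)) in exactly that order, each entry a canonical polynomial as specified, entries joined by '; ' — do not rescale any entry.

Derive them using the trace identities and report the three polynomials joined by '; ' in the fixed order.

x^3*y - x^2*z - 2*x*y + z - 2; x^4*y - x^3*z - 3*x^2*y + 2*x*z - x + y; x^2*y*z - x*y^2 - x*z^2 + x - y

so trace(a^2) = trace(a) * trace(a) - trace(1)  (reduce the a square) = x^2 - 2
so trace(a^3) = trace(a) * trace(a^2) - trace(a)  (reduce the a square) = x^3 - 3*x
reduce: trace(b a^2) = trace(a) * trace(b a) - trace(b)  (reduce the a square) = x*z - y
trace(a^3 b) = trace(a) * trace(b a^2) - trace(b a)  (reduce the a square) = x^2*z - x*y - z
so trace(a^2 b^-1 a) = trace(a^3) * trace(b) - trace(a^3 b)  (eliminate b^-1) = x^3*y - x^2*z - 2*x*y + z
trace(a^4) = trace(a) * trace(a^3) - trace(a^2) = x^4 - 4*x^2 + 2
trace(a^4 b) = trace(a) * trace(b a^3) - trace(b a^2) = x^3*z - x^2*y - 2*x*z + y
trace(a^2 b^-1 a^2) = trace(a^4) * trace(b) - trace(a^4 b) = x^4*y - x^3*z - 3*x^2*y + 2*x*z + y
reduce: trace(b a b a) = trace(a b) * trace(a b) - trace(1) = z^2 - 2
trace(b a b) = trace(b) * trace(a b) - trace(a) = y*z - x
so trace(a b a^2 b) = trace(a) * trace(b a b a) - trace(b a b) = x*z^2 - y*z - x
trace(a^2 b^-1 a b) = trace(a b a^2) * trace(b) - trace(a b a^2 b) = x^2*y*z - x*y^2 - x*z^2 + x
assemble the triple (trace(r) - 2; trace(r a) - x; trace(r b) - y)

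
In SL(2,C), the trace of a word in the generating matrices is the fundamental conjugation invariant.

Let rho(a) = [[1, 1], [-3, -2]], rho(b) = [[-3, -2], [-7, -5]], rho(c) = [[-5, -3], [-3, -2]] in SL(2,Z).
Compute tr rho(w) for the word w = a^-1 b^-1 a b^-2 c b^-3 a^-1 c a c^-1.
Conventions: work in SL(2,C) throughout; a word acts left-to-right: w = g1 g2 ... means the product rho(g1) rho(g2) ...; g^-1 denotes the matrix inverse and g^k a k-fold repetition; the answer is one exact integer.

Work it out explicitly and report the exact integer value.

-853518

rho(a^-1) = [[-2, -1], [3, 1]]
... * rho(b^-1) = [[-5, 2], [7, -3]]  ->  [[3, -1], [-8, 3]]
... * rho(a) = [[1, 1], [-3, -2]]  ->  [[6, 5], [-17, -14]]
... * rho(b^-1) = [[-5, 2], [7, -3]]  ->  [[5, -3], [-13, 8]]
... * rho(b^-1) = [[-5, 2], [7, -3]]  ->  [[-46, 19], [121, -50]]
... * rho(c) = [[-5, -3], [-3, -2]]  ->  [[173, 100], [-455, -263]]
... * rho(b^-1) = [[-5, 2], [7, -3]]  ->  [[-165, 46], [434, -121]]
... * rho(b^-1) = [[-5, 2], [7, -3]]  ->  [[1147, -468], [-3017, 1231]]
... * rho(b^-1) = [[-5, 2], [7, -3]]  ->  [[-9011, 3698], [23702, -9727]]
... * rho(a^-1) = [[-2, -1], [3, 1]]  ->  [[29116, 12709], [-76585, -33429]]
... * rho(c) = [[-5, -3], [-3, -2]]  ->  [[-183707, -112766], [483212, 296613]]
... * rho(a) = [[1, 1], [-3, -2]]  ->  [[154591, 41825], [-406627, -110014]]
... * rho(c^-1) = [[-2, 3], [3, -5]]  ->  [[-183707, 254648], [483212, -669811]]
tr = -183707 + -669811 = -853518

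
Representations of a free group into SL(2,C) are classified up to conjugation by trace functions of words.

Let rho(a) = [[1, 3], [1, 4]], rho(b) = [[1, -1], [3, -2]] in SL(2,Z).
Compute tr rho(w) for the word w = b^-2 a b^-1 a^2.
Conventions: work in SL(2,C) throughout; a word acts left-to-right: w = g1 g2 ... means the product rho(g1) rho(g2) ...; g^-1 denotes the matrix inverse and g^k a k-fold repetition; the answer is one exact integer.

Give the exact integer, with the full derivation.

rho(b^-1) = [[-2, 1], [-3, 1]]
... * rho(b^-1) = [[-2, 1], [-3, 1]]  ->  [[1, -1], [3, -2]]
... * rho(a) = [[1, 3], [1, 4]]  ->  [[0, -1], [1, 1]]
... * rho(b^-1) = [[-2, 1], [-3, 1]]  ->  [[3, -1], [-5, 2]]
... * rho(a) = [[1, 3], [1, 4]]  ->  [[2, 5], [-3, -7]]
... * rho(a) = [[1, 3], [1, 4]]  ->  [[7, 26], [-10, -37]]
tr = 7 + -37 = -30

-30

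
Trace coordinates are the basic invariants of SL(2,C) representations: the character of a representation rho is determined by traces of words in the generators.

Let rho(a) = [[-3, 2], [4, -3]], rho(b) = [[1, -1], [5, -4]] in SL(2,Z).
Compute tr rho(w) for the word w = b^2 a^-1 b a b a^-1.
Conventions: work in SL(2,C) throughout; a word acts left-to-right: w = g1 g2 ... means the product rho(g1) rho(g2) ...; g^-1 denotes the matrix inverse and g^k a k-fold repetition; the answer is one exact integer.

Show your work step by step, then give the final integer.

-27

rho(b) = [[1, -1], [5, -4]]
... * rho(b) = [[1, -1], [5, -4]]  ->  [[-4, 3], [-15, 11]]
... * rho(a^-1) = [[-3, -2], [-4, -3]]  ->  [[0, -1], [1, -3]]
... * rho(b) = [[1, -1], [5, -4]]  ->  [[-5, 4], [-14, 11]]
... * rho(a) = [[-3, 2], [4, -3]]  ->  [[31, -22], [86, -61]]
... * rho(b) = [[1, -1], [5, -4]]  ->  [[-79, 57], [-219, 158]]
... * rho(a^-1) = [[-3, -2], [-4, -3]]  ->  [[9, -13], [25, -36]]
tr = 9 + -36 = -27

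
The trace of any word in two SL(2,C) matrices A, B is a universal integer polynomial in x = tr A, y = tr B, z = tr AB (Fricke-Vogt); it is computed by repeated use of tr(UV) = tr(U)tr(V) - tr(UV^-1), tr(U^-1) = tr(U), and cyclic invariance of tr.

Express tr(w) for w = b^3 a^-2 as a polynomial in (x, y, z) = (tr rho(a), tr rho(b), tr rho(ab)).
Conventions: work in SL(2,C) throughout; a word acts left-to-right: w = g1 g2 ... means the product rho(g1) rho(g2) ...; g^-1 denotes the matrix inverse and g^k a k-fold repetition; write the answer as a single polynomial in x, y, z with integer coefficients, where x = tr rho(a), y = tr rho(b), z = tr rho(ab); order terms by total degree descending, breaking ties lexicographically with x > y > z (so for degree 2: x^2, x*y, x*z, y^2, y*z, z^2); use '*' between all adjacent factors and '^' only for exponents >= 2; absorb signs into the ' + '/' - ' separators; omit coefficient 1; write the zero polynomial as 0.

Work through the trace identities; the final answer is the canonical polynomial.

use: tr(b^2) = tr(b) * tr(b) - tr(1)   [square of b] = y^2 - 2
tr(b^3) = tr(b) * tr(b^2) - tr(b)   [square of b] = y^3 - 3*y
use: tr(a b^2) = tr(b) * tr(a b) - tr(a)   [square of b] = y*z - x
apply: tr(b^3 a) = tr(b) * tr(a b^2) - tr(a b)   [square of b] = y^2*z - x*y - z
apply: tr(b^3 a^-1) = tr(b^3) * tr(a) - tr(b^3 a)   [inverse elimination on a] = x*y^3 - y^2*z - 2*x*y + z
apply: tr(b^3 a^-2) = tr(b^3 a^-1) * tr(a) - tr(b^3)   [inverse elimination on a] = x^2*y^3 - x*y^2*z - 2*x^2*y - y^3 + x*z + 3*y

x^2*y^3 - x*y^2*z - 2*x^2*y - y^3 + x*z + 3*y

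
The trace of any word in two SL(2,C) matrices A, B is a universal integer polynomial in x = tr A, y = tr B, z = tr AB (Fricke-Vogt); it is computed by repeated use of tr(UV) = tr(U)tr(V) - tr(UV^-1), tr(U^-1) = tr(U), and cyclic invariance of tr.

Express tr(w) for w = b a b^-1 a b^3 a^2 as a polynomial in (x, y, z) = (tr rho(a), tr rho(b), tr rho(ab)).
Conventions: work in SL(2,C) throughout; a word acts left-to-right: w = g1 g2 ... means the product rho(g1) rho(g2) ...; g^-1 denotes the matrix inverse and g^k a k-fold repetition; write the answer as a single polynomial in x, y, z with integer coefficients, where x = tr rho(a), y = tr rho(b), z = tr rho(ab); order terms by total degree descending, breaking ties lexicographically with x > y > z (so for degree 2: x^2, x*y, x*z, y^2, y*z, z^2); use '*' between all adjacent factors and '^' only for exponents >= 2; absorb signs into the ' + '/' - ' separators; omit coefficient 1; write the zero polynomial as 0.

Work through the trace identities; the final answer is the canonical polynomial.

x^2*y^3*z^2 - x^3*y^2*z - 2*x*y^4*z - x*y^2*z^3 + x^2*y^3 + y^5 + y^3*z^2 + 5*x*y^2*z + x*z^3 - x^2*y - 5*y^3 - 2*y*z^2 - 2*x*z + 5*y

and tr(a b a b) = tr(a b) * tr(a b) - tr(1)   [split at repeated a] = z^2 - 2
and tr(a b a) = tr(a) * tr(b a) - tr(b) = x*z - y
and tr(b a b a b) = tr(b) * tr(a b a b) - tr(a b a) = y*z^2 - x*z - y
and tr(b^3 a b a) = tr(b) * tr(b a b a b) - tr(b a b a) = y^2*z^2 - x*y*z - y^2 - z^2 + 2
tr(b a b) = tr(b) * tr(a b) - tr(a) = y*z - x
tr(a b^3) = tr(b) * tr(b a b) - tr(b a) = y^2*z - x*y - z
tr(b^3 a b) = tr(b) * tr(a b^3) - tr(a b^2) = y^3*z - x*y^2 - 2*y*z + x
and tr(b a^2 b^3 a) = tr(a) * tr(b^3 a b a) - tr(b^3 a b) = x*y^2*z^2 - x^2*y*z - y^3*z - x*z^2 + 2*y*z + x
tr(b^2) = tr(b) * tr(b) - tr(1) = y^2 - 2
tr(b a^2 b) = tr(a) * tr(b^2 a) - tr(b^2) = x*y*z - x^2 - y^2 + 2
and tr(b^2 a^2 b) = tr(b) * tr(b a^2 b) - tr(b a^2) = x*y^2*z - x^2*y - y^3 - x*z + 3*y
next, tr(b a^2 b^3) = tr(b) * tr(b^2 a^2 b) - tr(b^2 a^2) = x*y^3*z - x^2*y^2 - y^4 - 2*x*y*z + x^2 + 4*y^2 - 2
tr(a b^3 a^2 b a) = tr(a) * tr(b a^2 b^3 a) - tr(b a^2 b^3) = x^2*y^2*z^2 - x^3*y*z - 2*x*y^3*z + x^2*y^2 - x^2*z^2 + y^4 + 4*x*y*z - 4*y^2 + 2
next, tr(b a b a b a) = tr(a b a b) * tr(a b) - tr(b a)   [split at repeated a] = z^3 - 3*z
tr(a^2 b a b a b) = tr(a) * tr(b a b a b a) - tr(b a b a b) = x*z^3 - y*z^2 - 2*x*z + y
tr(b a b a^2) = tr(a) * tr(b a b a) - tr(b a b) = x*z^2 - y*z - x
and tr(a^2 b a b a) = tr(a) * tr(b a b a^2) - tr(b a b a) = x^2*z^2 - x*y*z - x^2 - z^2 + 2
tr(a^2 b a b a b^2) = tr(b) * tr(a^2 b a b a b) - tr(a^2 b a b a) = x*y*z^3 - x^2*z^2 - y^2*z^2 - x*y*z + x^2 + y^2 + z^2 - 2
next, tr(a b^3 a^2 b a b) = tr(b) * tr(a^2 b a b a b^2) - tr(a^2 b a b a b) = x*y^2*z^3 - x^2*y*z^2 - y^3*z^2 - x*y^2*z - x*z^3 + x^2*y + y^3 + 2*y*z^2 + 2*x*z - 3*y
tr(b a b^-1 a b^3 a^2) = tr(a b^3 a^2 b a) * tr(b) - tr(a b^3 a^2 b a b) = x^2*y^3*z^2 - x^3*y^2*z - 2*x*y^4*z - x*y^2*z^3 + x^2*y^3 + y^5 + y^3*z^2 + 5*x*y^2*z + x*z^3 - x^2*y - 5*y^3 - 2*y*z^2 - 2*x*z + 5*y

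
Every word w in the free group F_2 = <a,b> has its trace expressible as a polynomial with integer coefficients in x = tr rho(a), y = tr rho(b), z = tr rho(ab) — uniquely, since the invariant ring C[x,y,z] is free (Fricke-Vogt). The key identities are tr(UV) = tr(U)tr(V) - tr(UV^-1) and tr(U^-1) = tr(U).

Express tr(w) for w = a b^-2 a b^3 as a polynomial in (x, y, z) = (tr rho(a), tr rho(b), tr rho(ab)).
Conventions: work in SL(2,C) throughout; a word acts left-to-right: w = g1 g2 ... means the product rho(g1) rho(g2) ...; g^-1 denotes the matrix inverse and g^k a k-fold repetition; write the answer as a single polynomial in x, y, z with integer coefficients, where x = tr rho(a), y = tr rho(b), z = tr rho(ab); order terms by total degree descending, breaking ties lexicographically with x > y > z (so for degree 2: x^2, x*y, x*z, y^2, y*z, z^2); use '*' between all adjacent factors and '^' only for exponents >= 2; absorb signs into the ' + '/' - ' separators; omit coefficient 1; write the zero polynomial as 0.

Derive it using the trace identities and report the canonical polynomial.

apply: trace(b a b) = trace(b) trace(a b) - trace(a)   [square of b] = y*z - x
trace(b^3 a) = trace(b) trace(b a b) - trace(b a)   [square of b] = y^2*z - x*y - z
trace(b^2) = trace(b) trace(b) - trace(1)   [square of b] = y^2 - 2
trace(b^3) = trace(b) trace(b^2) - trace(b)   [square of b] = y^3 - 3*y
use: trace(a b^3 a) = trace(a) trace(b^3 a) - trace(b^3)   [square of a] = x*y^2*z - x^2*y - y^3 - x*z + 3*y
trace(a b a b) = trace(b a) trace(b a) - trace(1)   [split at a repeated b] = z^2 - 2
trace(a b a) = trace(a) trace(b a) - trace(b)   [square of a] = x*z - y
use: trace(a b a b^2) = trace(b) trace(a b a b) - trace(a b a)   [square of b] = y*z^2 - x*z - y
use: trace(a b^3 a b) = trace(b) trace(a b a b^2) - trace(a b a b)   [square of b] = y^2*z^2 - x*y*z - y^2 - z^2 + 2
trace(a b^3 a b^-1) = trace(a b^3 a) trace(b) - trace(a b^3 a b)   [inverse elimination on b] = x*y^3*z - x^2*y^2 - y^4 - y^2*z^2 + 4*y^2 + z^2 - 2
use: trace(a b^-2 a b^3) = trace(a b^3 a b^-1) trace(b) - trace(a b^3 a)   [inverse elimination on b] = x*y^4*z - x^2*y^3 - y^5 - y^3*z^2 - x*y^2*z + x^2*y + 5*y^3 + y*z^2 + x*z - 5*y

x*y^4*z - x^2*y^3 - y^5 - y^3*z^2 - x*y^2*z + x^2*y + 5*y^3 + y*z^2 + x*z - 5*y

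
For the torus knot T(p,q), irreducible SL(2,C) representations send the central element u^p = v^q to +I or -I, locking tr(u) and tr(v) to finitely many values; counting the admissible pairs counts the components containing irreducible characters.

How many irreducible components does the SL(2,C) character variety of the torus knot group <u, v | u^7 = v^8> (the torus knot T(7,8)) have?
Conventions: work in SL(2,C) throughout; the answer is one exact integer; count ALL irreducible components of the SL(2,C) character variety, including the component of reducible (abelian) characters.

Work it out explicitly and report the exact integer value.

22

For T(7,8): irreducibility forces the central element u^7 = v^8 to one of +I, -I.
On an irreducible component, tr(u) is locked at 2*cos(pi*alpha/7) for some alpha in 1..6, and tr(v) at 2*cos(pi*beta/8) for some beta in 1..7.
Consistency of u^7 = (-1)^alpha I with v^8 = (-1)^beta I forces alpha = beta (mod 2).
count pairs: odd alpha (3 choices) x odd beta (4), plus even alpha (3) x even beta (3): 3*4 + 3*3 = 21.
Total: 21 irreducible-character components + 1 reducible (abelian) component = 22.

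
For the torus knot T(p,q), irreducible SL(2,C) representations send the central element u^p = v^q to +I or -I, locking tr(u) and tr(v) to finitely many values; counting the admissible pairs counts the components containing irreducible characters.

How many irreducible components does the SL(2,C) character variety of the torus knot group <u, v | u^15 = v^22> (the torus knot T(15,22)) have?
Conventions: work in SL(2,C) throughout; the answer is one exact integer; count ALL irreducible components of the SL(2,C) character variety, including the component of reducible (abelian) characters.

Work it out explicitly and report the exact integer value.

148

In the torus knot group T(15,22), u^15 = v^22 is central, so an irreducible representation sends it to +I or -I (Schur).
This locks tr(u) to 2*cos(pi*alpha/15), alpha in 1..14, and tr(v) to 2*cos(pi*beta/22), beta in 1..21, on each component of irreducible characters.
The two central values (-1)^alpha I and (-1)^beta I must be the same matrix, so alpha and beta share a parity.
Enumerate parity-matched pairs: 7*11 odd-odd plus 7*10 even-even gives 147.
That is 147 components of irreducible characters, and with the reducible (abelian) component the total is 148.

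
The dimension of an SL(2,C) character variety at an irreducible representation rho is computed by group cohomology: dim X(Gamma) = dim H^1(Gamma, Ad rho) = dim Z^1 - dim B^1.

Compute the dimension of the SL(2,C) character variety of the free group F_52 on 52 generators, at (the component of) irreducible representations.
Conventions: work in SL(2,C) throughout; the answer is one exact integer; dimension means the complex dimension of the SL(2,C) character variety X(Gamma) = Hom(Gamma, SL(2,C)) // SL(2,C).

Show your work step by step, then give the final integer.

The free group F_52: 52 generators, no relators.
Z^1(Gamma, Ad rho) = (sl_2)^52: a cocycle is a free choice of one sl_2 vector per generator, so dim Z^1 = 3*52 = 156.
At an irreducible rho the centralizer of the image in sl_2 is 0, so the coboundary map sl_2 -> Z^1 is injective: dim B^1 = 3.
Therefore dim X = 156 - 3 = 153.

153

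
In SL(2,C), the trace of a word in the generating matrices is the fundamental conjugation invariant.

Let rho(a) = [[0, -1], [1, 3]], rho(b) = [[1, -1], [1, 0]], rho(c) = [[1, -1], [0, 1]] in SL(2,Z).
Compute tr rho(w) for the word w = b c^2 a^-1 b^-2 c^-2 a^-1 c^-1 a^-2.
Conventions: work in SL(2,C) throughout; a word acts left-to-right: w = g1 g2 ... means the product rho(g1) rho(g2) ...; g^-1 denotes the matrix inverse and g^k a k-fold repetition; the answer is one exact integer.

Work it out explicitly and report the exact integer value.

rho(b) = [[1, -1], [1, 0]]
... * rho(c) = [[1, -1], [0, 1]]  ->  [[1, -2], [1, -1]]
... * rho(c) = [[1, -1], [0, 1]]  ->  [[1, -3], [1, -2]]
... * rho(a^-1) = [[3, 1], [-1, 0]]  ->  [[6, 1], [5, 1]]
... * rho(b^-1) = [[0, 1], [-1, 1]]  ->  [[-1, 7], [-1, 6]]
... * rho(b^-1) = [[0, 1], [-1, 1]]  ->  [[-7, 6], [-6, 5]]
... * rho(c^-1) = [[1, 1], [0, 1]]  ->  [[-7, -1], [-6, -1]]
... * rho(c^-1) = [[1, 1], [0, 1]]  ->  [[-7, -8], [-6, -7]]
... * rho(a^-1) = [[3, 1], [-1, 0]]  ->  [[-13, -7], [-11, -6]]
... * rho(c^-1) = [[1, 1], [0, 1]]  ->  [[-13, -20], [-11, -17]]
... * rho(a^-1) = [[3, 1], [-1, 0]]  ->  [[-19, -13], [-16, -11]]
... * rho(a^-1) = [[3, 1], [-1, 0]]  ->  [[-44, -19], [-37, -16]]
tr = -44 + -16 = -60

-60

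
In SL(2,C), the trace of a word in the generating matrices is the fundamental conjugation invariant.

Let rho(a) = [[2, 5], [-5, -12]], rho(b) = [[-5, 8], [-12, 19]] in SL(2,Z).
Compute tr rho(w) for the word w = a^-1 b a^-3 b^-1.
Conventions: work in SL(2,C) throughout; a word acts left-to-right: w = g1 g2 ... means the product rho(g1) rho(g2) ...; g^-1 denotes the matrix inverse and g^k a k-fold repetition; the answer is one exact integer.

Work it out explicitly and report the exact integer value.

rho(a^-1) = [[-12, -5], [5, 2]]
... * rho(b) = [[-5, 8], [-12, 19]]  ->  [[120, -191], [-49, 78]]
... * rho(a^-1) = [[-12, -5], [5, 2]]  ->  [[-2395, -982], [978, 401]]
... * rho(a^-1) = [[-12, -5], [5, 2]]  ->  [[23830, 10011], [-9731, -4088]]
... * rho(a^-1) = [[-12, -5], [5, 2]]  ->  [[-235905, -99128], [96332, 40479]]
... * rho(b^-1) = [[19, -8], [12, -5]]  ->  [[-5671731, 2382880], [2316056, -973051]]
tr = -5671731 + -973051 = -6644782

-6644782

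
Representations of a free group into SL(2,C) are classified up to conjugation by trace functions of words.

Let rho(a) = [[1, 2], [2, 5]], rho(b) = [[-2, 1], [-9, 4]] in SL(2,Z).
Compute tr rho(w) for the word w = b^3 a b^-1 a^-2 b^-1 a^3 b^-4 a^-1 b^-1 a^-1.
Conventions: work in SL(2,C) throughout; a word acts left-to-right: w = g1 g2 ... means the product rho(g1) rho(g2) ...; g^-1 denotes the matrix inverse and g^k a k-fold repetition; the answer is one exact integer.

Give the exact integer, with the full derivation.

rho(b) = [[-2, 1], [-9, 4]]
... * rho(b) = [[-2, 1], [-9, 4]]  ->  [[-5, 2], [-18, 7]]
... * rho(b) = [[-2, 1], [-9, 4]]  ->  [[-8, 3], [-27, 10]]
... * rho(a) = [[1, 2], [2, 5]]  ->  [[-2, -1], [-7, -4]]
... * rho(b^-1) = [[4, -1], [9, -2]]  ->  [[-17, 4], [-64, 15]]
... * rho(a^-1) = [[5, -2], [-2, 1]]  ->  [[-93, 38], [-350, 143]]
... * rho(a^-1) = [[5, -2], [-2, 1]]  ->  [[-541, 224], [-2036, 843]]
... * rho(b^-1) = [[4, -1], [9, -2]]  ->  [[-148, 93], [-557, 350]]
... * rho(a) = [[1, 2], [2, 5]]  ->  [[38, 169], [143, 636]]
... * rho(a) = [[1, 2], [2, 5]]  ->  [[376, 921], [1415, 3466]]
... * rho(a) = [[1, 2], [2, 5]]  ->  [[2218, 5357], [8347, 20160]]
... * rho(b^-1) = [[4, -1], [9, -2]]  ->  [[57085, -12932], [214828, -48667]]
... * rho(b^-1) = [[4, -1], [9, -2]]  ->  [[111952, -31221], [421309, -117494]]
... * rho(b^-1) = [[4, -1], [9, -2]]  ->  [[166819, -49510], [627790, -186321]]
... * rho(b^-1) = [[4, -1], [9, -2]]  ->  [[221686, -67799], [834271, -255148]]
... * rho(a^-1) = [[5, -2], [-2, 1]]  ->  [[1244028, -511171], [4681651, -1923690]]
... * rho(b^-1) = [[4, -1], [9, -2]]  ->  [[375573, -221686], [1413394, -834271]]
... * rho(a^-1) = [[5, -2], [-2, 1]]  ->  [[2321237, -972832], [8735512, -3661059]]
tr = 2321237 + -3661059 = -1339822

-1339822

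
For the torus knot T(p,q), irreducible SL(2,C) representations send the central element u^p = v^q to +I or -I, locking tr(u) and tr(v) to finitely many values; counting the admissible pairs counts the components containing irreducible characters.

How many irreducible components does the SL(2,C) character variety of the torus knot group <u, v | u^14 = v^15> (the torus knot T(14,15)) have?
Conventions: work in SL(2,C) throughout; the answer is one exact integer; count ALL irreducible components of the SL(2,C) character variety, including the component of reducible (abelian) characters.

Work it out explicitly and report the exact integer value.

Gamma = < u, v | u^14 = v^15 > (torus knot T(14,15)); the central element u^14 = v^15 acts as +I or -I in any irreducible SL(2,C) representation.
On an irreducible component, tr(u) is locked at 2*cos(pi*alpha/14) for some alpha in 1..13, and tr(v) at 2*cos(pi*beta/15) for some beta in 1..14.
u^14 = (-1)^alpha I and v^15 = (-1)^beta I must agree, so alpha and beta have equal parity.
count pairs: odd alpha (7 choices) x odd beta (7), plus even alpha (6) x even beta (7): 7*7 + 6*7 = 91.
Total: 91 irreducible-character components + 1 reducible (abelian) component = 92.

92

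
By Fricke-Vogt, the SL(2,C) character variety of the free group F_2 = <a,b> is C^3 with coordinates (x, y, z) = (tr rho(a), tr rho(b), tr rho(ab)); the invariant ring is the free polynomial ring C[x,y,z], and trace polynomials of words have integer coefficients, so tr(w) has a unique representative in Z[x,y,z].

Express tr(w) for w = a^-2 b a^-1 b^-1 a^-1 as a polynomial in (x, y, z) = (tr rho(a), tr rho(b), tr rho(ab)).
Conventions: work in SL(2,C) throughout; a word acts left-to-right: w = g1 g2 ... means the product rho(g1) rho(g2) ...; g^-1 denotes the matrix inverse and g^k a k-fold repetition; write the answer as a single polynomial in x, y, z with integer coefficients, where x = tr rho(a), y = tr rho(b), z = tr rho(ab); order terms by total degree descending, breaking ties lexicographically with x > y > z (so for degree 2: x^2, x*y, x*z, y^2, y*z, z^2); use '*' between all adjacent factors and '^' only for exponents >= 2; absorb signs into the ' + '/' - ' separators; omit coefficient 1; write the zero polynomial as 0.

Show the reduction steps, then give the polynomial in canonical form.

tr(a^-1 b) = tr(b) tr(a) - tr(b a)  (eliminate a^-1) = x*y - z
tr(a^-2 b) = tr(a^-1 b) tr(a) - tr(a^-1 b a)  (eliminate a^-1) = x^2*y - x*z - y
tr(b a^-3) = tr(a^-2 b) tr(a) - tr(a^-2 b a)  (eliminate a^-1) = x^3*y - x^2*z - 2*x*y + z
tr(a^-3 b a^-1) = tr(b a^-3) tr(a) - tr(b a^-2)  (eliminate a^-1) = x^4*y - x^3*z - 3*x^2*y + 2*x*z + y
tr(b^2) = tr(b) tr(b) - tr(1)  (reduce the b square) = y^2 - 2
tr(b^2 a) = tr(b) tr(a b) - tr(a)  (reduce the b square) = y*z - x
tr(a^-1 b^2) = tr(b^2) tr(a) - tr(b^2 a)  (eliminate a^-1) = x*y^2 - y*z - x
tr(b a^-2 b) = tr(a^-1 b^2) tr(a) - tr(a^-1 b^2 a)  (eliminate a^-1) = x^2*y^2 - x*y*z - x^2 - y^2 + 2
tr(b a b a) = tr(a b) tr(a b) - tr(1)  (split on a) = z^2 - 2
tr(a^-1 b a b) = tr(b a b) tr(a) - tr(b a b a)  (eliminate a^-1) = x*y*z - x^2 - z^2 + 2
tr(b a^-2 b a) = tr(a^-1 b a b) tr(a) - tr(a^-1 b a b a)  (eliminate a^-1) = x^2*y*z - x^3 - x*z^2 - y*z + 3*x
tr(b a^-1 b a^-2) = tr(b a^-2 b) tr(a) - tr(b a^-2 b a)  (eliminate a^-1) = x^3*y^2 - 2*x^2*y*z - x*y^2 + x*z^2 + y*z - x
tr(b a^-1 b a^-1) = tr(b a^-1 b) tr(a) - tr(b a^-1 b a)  (eliminate a^-1) = x^2*y^2 - 2*x*y*z + z^2 - 2
tr(a^-3 b a^-1 b) = tr(b a^-1 b a^-2) tr(a) - tr(b a^-1 b a^-1)  (eliminate a^-1) = x^4*y^2 - 2*x^3*y*z - 2*x^2*y^2 + x^2*z^2 + 3*x*y*z - x^2 - z^2 + 2
tr(a^-2 b a^-1 b^-1 a^-1) = tr(a^-3 b a^-1) tr(b) - tr(a^-3 b a^-1 b)  (eliminate b^-1) = x^3*y*z - x^2*y^2 - x^2*z^2 - x*y*z + x^2 + y^2 + z^2 - 2

x^3*y*z - x^2*y^2 - x^2*z^2 - x*y*z + x^2 + y^2 + z^2 - 2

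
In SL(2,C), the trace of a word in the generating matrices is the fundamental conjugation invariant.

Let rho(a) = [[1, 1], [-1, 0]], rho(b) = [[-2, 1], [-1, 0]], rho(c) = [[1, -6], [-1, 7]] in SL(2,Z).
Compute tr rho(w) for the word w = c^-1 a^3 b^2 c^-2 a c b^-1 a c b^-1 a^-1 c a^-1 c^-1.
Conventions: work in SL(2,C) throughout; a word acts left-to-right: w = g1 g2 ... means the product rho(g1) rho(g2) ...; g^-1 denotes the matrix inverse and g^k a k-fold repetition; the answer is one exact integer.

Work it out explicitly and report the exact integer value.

-8497420

rho(c^-1) = [[7, 6], [1, 1]]
... * rho(a) = [[1, 1], [-1, 0]]  ->  [[1, 7], [0, 1]]
... * rho(a) = [[1, 1], [-1, 0]]  ->  [[-6, 1], [-1, 0]]
... * rho(a) = [[1, 1], [-1, 0]]  ->  [[-7, -6], [-1, -1]]
... * rho(b) = [[-2, 1], [-1, 0]]  ->  [[20, -7], [3, -1]]
... * rho(b) = [[-2, 1], [-1, 0]]  ->  [[-33, 20], [-5, 3]]
... * rho(c^-1) = [[7, 6], [1, 1]]  ->  [[-211, -178], [-32, -27]]
... * rho(c^-1) = [[7, 6], [1, 1]]  ->  [[-1655, -1444], [-251, -219]]
... * rho(a) = [[1, 1], [-1, 0]]  ->  [[-211, -1655], [-32, -251]]
... * rho(c) = [[1, -6], [-1, 7]]  ->  [[1444, -10319], [219, -1565]]
... * rho(b^-1) = [[0, -1], [1, -2]]  ->  [[-10319, 19194], [-1565, 2911]]
... * rho(a) = [[1, 1], [-1, 0]]  ->  [[-29513, -10319], [-4476, -1565]]
... * rho(c) = [[1, -6], [-1, 7]]  ->  [[-19194, 104845], [-2911, 15901]]
... * rho(b^-1) = [[0, -1], [1, -2]]  ->  [[104845, -190496], [15901, -28891]]
... * rho(a^-1) = [[0, -1], [1, 1]]  ->  [[-190496, -295341], [-28891, -44792]]
... * rho(c) = [[1, -6], [-1, 7]]  ->  [[104845, -924411], [15901, -140198]]
... * rho(a^-1) = [[0, -1], [1, 1]]  ->  [[-924411, -1029256], [-140198, -156099]]
... * rho(c^-1) = [[7, 6], [1, 1]]  ->  [[-7500133, -6575722], [-1137485, -997287]]
tr = -7500133 + -997287 = -8497420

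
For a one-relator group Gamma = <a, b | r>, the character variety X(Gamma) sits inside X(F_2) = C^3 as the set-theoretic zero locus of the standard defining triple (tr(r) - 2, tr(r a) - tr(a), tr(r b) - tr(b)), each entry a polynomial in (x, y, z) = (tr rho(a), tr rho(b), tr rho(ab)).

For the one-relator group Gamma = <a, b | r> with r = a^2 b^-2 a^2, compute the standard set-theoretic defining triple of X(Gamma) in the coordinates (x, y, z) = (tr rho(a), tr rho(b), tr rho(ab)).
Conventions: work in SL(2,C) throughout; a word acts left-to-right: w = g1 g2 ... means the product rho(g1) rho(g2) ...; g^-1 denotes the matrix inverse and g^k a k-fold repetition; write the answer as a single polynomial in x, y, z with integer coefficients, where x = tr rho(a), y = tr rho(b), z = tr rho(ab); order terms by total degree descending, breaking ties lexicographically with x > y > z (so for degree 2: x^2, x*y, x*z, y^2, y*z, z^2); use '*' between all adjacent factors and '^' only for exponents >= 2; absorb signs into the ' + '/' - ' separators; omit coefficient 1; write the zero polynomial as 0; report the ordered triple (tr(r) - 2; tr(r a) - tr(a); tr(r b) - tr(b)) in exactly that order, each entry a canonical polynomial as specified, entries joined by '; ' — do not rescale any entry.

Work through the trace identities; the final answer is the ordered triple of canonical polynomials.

reduce: tr(a^2) = tr(a) tr(a) - tr(1) = x^2 - 2
tr(a^3) = tr(a) tr(a^2) - tr(a) = x^3 - 3*x
tr(a^4) = tr(a) tr(a^3) - tr(a^2) = x^4 - 4*x^2 + 2
so tr(b a^2) = tr(a) tr(b a) - tr(b) = x*z - y
tr(b a^3) = tr(a) tr(b a^2) - tr(b a) = x^2*z - x*y - z
tr(a^4 b) = tr(a) tr(b a^3) - tr(b a^2) = x^3*z - x^2*y - 2*x*z + y
so tr(b^-1 a^4) = tr(a^4) tr(b) - tr(a^4 b) = x^4*y - x^3*z - 3*x^2*y + 2*x*z + y
tr(a^2 b^-2 a^2) = tr(b^-1 a^4) tr(b) - tr(b^-1 a^4 b) = x^4*y^2 - x^3*y*z - x^4 - 3*x^2*y^2 + 2*x*y*z + 4*x^2 + y^2 - 2
tr(a^5) = tr(a) tr(a^4) - tr(a^3) = x^5 - 5*x^3 + 5*x
reduce: tr(a^5 b) = tr(a) tr(a^3 b a) - tr(a^3 b) = x^4*z - x^3*y - 3*x^2*z + 2*x*y + z
tr(a^5 b^-1) = tr(a^5) tr(b) - tr(a^5 b) = x^5*y - x^4*z - 4*x^3*y + 3*x^2*z + 3*x*y - z
tr(a^2 b^-2 a^3) = tr(a^5 b^-1) tr(b) - tr(a^5) = x^5*y^2 - x^4*y*z - x^5 - 4*x^3*y^2 + 3*x^2*y*z + 5*x^3 + 3*x*y^2 - y*z - 5*x
tr(b a b a) = tr(b a) tr(b a) - tr(1) = z^2 - 2
tr(b a b) = tr(b) tr(a b) - tr(a) = y*z - x
tr(b a^2 b a) = tr(a) tr(b a b a) - tr(b a b) = x*z^2 - y*z - x
tr(b a^2 b) = tr(b) tr(a^2 b) - tr(a^2) = x*y*z - x^2 - y^2 + 2
tr(a^2 b a^2 b) = tr(a) tr(b a^2 b a) - tr(b a^2 b) = x^2*z^2 - 2*x*y*z + y^2 - 2
so tr(b^-1 a^2 b a^2) = tr(a^2 b a^2) tr(b) - tr(a^2 b a^2 b) = x^3*y*z - x^2*y^2 - x^2*z^2 + 2
so tr(a^2 b^-2 a^2 b) = tr(b^-1 a^2 b a^2) tr(b) - tr(b^-1 a^2 b a^2 b) = x^3*y^2*z - x^2*y^3 - x^2*y*z^2 - x^3*z + x^2*y + 2*x*z + y
assemble the triple (tr(r) - 2; tr(r a) - x; tr(r b) - y)

x^4*y^2 - x^3*y*z - x^4 - 3*x^2*y^2 + 2*x*y*z + 4*x^2 + y^2 - 4; x^5*y^2 - x^4*y*z - x^5 - 4*x^3*y^2 + 3*x^2*y*z + 5*x^3 + 3*x*y^2 - y*z - 6*x; x^3*y^2*z - x^2*y^3 - x^2*y*z^2 - x^3*z + x^2*y + 2*x*z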